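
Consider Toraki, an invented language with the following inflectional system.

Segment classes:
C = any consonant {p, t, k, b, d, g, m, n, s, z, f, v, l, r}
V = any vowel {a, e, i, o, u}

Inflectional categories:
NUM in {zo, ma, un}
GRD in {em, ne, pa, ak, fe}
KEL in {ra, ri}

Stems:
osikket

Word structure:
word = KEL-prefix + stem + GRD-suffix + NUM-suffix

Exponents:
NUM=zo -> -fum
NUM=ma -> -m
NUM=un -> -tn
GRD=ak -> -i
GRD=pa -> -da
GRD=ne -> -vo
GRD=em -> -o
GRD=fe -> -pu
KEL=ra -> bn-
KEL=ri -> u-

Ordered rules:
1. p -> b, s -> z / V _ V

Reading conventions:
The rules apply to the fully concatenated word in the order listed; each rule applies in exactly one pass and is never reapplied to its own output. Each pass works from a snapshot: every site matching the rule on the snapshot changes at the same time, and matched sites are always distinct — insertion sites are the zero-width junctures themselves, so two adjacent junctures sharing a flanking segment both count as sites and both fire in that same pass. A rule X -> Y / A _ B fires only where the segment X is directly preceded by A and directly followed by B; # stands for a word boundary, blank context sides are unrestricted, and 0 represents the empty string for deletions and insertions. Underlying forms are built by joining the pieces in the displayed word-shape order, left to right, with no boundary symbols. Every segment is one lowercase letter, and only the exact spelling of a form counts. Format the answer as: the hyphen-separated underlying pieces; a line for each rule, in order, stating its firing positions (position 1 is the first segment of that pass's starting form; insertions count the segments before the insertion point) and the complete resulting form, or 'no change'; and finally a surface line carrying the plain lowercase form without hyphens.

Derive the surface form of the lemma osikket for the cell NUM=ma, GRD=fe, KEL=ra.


underlying: bn-osikket-pu-m
1. p -> b, s -> z / V _ V: fires at position(s) 4: bnozikketpum
surface: bnozikketpum


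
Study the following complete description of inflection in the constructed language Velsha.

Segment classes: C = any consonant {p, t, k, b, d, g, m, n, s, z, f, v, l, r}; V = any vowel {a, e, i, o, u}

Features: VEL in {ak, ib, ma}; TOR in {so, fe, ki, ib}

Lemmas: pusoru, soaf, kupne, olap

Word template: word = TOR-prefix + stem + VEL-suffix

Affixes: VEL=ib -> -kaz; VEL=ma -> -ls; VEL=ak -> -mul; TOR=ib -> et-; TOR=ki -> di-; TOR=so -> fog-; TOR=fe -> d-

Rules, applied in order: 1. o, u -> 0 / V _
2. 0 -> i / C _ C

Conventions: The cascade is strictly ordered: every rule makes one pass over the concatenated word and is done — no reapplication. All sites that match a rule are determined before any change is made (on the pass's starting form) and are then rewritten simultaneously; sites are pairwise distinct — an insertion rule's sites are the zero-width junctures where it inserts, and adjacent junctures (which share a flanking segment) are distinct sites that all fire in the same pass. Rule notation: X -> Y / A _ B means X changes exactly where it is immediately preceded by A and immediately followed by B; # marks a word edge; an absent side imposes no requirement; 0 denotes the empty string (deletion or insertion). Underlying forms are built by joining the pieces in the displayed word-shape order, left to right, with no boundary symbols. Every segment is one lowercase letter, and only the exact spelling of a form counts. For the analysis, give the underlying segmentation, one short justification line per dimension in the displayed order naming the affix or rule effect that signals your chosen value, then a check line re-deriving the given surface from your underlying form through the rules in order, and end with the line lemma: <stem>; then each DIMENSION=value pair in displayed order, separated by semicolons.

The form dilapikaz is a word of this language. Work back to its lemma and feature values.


underlying: di-olap-kaz
VEL=ib - signalled by the affix -kaz
TOR=ki - signalled by the affix di-
check: diolapkaz -> dilapkaz -> dilapikaz
lemma: olap; VEL=ib; TOR=ki


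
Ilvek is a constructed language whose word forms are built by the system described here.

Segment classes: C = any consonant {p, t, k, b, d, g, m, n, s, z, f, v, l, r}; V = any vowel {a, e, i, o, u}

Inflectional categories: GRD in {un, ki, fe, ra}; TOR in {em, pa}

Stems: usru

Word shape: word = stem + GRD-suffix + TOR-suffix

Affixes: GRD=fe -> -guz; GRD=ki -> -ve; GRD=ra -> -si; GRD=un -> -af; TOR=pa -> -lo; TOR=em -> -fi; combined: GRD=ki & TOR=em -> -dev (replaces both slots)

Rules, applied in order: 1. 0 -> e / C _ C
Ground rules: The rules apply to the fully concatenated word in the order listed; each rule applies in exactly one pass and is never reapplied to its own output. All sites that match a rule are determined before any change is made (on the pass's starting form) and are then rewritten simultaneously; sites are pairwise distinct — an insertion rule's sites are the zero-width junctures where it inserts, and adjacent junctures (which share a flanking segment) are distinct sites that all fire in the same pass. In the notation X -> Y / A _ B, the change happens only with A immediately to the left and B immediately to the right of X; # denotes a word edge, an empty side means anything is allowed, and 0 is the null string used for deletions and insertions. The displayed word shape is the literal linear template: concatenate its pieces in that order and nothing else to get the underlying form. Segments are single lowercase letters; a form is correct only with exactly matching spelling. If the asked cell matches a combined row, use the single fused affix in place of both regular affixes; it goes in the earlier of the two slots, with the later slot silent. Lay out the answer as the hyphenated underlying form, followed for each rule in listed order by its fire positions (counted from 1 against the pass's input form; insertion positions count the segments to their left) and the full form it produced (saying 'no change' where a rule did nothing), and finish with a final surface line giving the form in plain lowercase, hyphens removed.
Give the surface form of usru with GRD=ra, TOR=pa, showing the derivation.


underlying: usru-si-lo
1. 0 -> e / C _ C: inserts after position(s) 2: userusilo
surface: userusilo


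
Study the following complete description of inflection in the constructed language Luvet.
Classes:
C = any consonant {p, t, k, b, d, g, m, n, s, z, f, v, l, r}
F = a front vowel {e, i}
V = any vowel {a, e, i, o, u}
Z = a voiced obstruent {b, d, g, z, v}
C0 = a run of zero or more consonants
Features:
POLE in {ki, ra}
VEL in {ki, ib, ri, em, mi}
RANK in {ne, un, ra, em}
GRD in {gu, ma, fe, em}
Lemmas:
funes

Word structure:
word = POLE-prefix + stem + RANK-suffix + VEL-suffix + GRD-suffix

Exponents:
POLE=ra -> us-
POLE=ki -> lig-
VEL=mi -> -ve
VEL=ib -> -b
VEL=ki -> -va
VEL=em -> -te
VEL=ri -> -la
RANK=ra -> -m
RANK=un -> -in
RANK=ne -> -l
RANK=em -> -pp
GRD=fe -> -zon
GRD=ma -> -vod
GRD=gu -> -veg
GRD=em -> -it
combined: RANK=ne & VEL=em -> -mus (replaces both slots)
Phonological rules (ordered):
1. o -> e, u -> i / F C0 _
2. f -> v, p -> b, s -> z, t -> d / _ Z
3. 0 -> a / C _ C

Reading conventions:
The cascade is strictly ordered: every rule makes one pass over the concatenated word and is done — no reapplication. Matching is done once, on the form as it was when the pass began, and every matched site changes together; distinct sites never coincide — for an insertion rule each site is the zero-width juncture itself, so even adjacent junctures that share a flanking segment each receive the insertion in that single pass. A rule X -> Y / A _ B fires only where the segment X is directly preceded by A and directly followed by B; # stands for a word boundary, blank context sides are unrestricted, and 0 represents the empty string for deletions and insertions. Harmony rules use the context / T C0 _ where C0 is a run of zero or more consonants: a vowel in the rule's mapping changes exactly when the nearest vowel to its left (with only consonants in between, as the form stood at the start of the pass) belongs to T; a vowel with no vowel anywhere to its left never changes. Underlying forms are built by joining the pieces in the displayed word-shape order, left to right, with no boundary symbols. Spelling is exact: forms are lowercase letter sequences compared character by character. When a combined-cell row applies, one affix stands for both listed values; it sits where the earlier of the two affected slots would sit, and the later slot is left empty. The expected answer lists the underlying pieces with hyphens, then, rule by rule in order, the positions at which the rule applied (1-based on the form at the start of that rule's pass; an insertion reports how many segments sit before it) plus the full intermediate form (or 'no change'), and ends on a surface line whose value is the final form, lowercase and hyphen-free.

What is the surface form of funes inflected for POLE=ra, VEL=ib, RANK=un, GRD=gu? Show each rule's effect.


underlying: us-funes-in-b-veg
1. o -> e, u -> i / F C0 _: no change
2. f -> v, p -> b, s -> z, t -> d / _ Z: no change
3. 0 -> a / C _ C: inserts after position(s) 2, 9, 10: usafunesinabaveg
surface: usafunesinabaveg


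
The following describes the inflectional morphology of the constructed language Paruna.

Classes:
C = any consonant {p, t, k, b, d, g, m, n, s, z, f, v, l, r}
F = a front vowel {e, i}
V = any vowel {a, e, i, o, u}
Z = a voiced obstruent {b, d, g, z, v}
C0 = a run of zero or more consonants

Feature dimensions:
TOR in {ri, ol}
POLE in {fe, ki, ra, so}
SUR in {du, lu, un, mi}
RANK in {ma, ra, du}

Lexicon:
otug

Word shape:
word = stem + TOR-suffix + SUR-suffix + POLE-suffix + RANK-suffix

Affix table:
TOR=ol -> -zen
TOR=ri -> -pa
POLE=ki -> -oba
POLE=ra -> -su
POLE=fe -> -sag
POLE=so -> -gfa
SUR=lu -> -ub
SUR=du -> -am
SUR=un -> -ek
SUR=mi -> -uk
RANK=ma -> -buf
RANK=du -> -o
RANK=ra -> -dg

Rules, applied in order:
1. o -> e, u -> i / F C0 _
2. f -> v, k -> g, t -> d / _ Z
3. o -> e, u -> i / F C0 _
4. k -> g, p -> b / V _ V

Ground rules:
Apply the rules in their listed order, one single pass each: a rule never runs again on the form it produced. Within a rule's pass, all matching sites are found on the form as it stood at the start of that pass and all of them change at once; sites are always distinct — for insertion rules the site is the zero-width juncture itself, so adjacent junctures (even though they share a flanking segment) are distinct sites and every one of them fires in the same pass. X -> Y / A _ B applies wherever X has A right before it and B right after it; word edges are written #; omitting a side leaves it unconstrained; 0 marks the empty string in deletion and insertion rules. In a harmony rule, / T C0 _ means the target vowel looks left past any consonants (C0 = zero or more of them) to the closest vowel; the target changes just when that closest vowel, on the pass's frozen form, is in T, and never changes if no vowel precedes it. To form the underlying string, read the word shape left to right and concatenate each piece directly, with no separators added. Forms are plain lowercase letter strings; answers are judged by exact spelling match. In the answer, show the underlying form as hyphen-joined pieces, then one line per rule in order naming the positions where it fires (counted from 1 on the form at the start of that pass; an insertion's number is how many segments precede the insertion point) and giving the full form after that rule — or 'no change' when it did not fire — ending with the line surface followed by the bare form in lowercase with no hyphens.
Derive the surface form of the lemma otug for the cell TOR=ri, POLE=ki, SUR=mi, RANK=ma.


underlying: otug-pa-uk-oba-buf
1. o -> e, u -> i / F C0 _: no change
2. f -> v, k -> g, t -> d / _ Z: no change
3. o -> e, u -> i / F C0 _: no change
4. k -> g, p -> b / V _ V: fires at position(s) 8: otugpaugobabuf
surface: otugpaugobabuf


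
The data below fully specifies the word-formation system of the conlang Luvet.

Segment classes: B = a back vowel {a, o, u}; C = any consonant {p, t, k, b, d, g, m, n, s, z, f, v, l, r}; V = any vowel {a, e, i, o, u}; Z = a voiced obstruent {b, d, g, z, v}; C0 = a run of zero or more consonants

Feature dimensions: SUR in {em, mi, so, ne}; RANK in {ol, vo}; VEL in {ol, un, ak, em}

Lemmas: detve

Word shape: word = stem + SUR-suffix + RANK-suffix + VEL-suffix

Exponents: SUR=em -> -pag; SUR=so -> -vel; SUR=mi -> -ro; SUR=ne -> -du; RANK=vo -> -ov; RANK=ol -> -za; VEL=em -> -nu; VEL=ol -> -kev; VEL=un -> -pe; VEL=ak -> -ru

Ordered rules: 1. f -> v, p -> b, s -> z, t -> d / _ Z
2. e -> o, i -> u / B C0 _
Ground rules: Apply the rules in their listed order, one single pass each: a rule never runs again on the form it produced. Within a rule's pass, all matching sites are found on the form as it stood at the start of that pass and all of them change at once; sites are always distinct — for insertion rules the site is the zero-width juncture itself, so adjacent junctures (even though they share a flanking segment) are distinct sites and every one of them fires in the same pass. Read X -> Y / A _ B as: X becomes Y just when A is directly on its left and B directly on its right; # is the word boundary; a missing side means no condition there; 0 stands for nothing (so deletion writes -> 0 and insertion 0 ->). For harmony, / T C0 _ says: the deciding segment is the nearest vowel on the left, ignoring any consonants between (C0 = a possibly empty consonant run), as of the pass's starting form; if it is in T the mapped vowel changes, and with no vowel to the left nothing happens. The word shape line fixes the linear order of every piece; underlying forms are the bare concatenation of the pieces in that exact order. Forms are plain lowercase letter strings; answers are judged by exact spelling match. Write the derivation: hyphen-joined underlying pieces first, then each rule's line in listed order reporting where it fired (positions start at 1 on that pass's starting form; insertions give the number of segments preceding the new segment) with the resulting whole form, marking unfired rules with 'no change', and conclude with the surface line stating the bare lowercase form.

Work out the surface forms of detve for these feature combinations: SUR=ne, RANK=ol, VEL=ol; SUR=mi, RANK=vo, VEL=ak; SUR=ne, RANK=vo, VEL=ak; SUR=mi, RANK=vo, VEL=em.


cell SUR=ne, RANK=ol, VEL=ol:
underlying: detve-du-za-kev
1. f -> v, p -> b, s -> z, t -> d / _ Z: fires at position(s) 3: dedveduzakev
2. e -> o, i -> u / B C0 _: fires at position(s) 11: dedveduzakov
surface: dedveduzakov

cell SUR=mi, RANK=vo, VEL=ak:
underlying: detve-ro-ov-ru
1. f -> v, p -> b, s -> z, t -> d / _ Z: fires at position(s) 3: dedveroovru
2. e -> o, i -> u / B C0 _: no change
surface: dedveroovru

cell SUR=ne, RANK=vo, VEL=ak:
underlying: detve-du-ov-ru
1. f -> v, p -> b, s -> z, t -> d / _ Z: fires at position(s) 3: dedveduovru
2. e -> o, i -> u / B C0 _: no change
surface: dedveduovru

cell SUR=mi, RANK=vo, VEL=em:
underlying: detve-ro-ov-nu
1. f -> v, p -> b, s -> z, t -> d / _ Z: fires at position(s) 3: dedveroovnu
2. e -> o, i -> u / B C0 _: no change
surface: dedveroovnu


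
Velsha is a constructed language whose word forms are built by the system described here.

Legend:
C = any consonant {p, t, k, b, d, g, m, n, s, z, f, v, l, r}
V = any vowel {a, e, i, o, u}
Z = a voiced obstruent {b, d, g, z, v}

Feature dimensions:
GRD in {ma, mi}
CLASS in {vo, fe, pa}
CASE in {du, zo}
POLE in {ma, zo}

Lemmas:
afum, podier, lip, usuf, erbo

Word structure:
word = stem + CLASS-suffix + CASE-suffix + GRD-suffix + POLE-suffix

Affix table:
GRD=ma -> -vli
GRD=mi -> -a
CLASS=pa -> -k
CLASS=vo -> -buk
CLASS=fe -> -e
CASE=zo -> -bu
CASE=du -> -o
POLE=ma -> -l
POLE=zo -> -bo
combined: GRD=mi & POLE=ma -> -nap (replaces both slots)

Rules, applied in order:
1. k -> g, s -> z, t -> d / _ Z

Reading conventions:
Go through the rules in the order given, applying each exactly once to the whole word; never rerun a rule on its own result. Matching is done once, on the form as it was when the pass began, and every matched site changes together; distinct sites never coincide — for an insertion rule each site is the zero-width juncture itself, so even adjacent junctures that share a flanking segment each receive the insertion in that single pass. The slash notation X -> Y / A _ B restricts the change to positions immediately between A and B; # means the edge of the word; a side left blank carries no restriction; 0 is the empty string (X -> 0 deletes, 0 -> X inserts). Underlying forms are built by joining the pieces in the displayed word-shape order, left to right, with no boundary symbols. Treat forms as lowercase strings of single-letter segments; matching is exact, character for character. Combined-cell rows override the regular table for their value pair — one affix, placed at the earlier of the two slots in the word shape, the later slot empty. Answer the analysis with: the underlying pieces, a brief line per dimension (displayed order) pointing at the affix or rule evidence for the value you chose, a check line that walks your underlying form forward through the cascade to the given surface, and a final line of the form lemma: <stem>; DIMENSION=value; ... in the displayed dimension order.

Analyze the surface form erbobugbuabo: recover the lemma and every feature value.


underlying: erbo-buk-bu-a-bo
GRD=mi - signalled by the affix -a
CLASS=vo - signalled by the affix -buk
CASE=zo - signalled by the affix -bu
POLE=zo - signalled by the affix -bo
check: erbobukbuabo -> erbobugbuabo
lemma: erbo; GRD=mi; CLASS=vo; CASE=zo; POLE=zo


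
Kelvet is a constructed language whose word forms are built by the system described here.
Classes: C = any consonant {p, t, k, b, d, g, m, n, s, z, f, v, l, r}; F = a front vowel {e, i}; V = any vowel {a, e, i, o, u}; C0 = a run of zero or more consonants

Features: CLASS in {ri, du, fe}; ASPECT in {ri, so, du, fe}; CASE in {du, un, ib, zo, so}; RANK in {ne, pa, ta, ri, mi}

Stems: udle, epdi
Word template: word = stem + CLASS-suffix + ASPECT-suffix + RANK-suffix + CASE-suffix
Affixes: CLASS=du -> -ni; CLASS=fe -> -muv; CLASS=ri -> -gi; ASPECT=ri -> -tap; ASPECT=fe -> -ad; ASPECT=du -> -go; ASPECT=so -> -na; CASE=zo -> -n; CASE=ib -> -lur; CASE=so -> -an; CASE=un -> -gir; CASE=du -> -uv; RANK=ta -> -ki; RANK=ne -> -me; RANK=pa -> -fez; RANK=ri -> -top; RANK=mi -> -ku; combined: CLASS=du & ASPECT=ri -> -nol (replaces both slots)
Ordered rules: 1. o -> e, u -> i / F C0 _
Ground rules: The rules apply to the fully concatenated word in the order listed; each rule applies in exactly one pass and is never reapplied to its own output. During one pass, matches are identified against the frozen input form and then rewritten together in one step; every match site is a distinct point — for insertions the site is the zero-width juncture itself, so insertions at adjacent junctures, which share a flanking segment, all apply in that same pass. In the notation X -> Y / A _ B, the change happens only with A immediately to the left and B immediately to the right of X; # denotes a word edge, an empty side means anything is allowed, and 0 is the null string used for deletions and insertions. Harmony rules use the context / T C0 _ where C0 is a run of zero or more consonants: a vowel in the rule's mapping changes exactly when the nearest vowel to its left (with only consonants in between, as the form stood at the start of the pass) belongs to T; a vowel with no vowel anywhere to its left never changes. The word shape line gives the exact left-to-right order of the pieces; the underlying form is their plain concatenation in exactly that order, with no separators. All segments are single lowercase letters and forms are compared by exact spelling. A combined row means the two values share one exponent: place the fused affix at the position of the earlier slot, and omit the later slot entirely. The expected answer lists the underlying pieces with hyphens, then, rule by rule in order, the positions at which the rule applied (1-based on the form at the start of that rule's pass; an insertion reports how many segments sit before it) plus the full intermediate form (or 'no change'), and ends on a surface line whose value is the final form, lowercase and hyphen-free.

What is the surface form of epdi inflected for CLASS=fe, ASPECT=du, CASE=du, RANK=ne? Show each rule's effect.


underlying: epdi-muv-go-me-uv
1. o -> e, u -> i / F C0 _: fires at position(s) 6, 12: epdimivgomeiv
surface: epdimivgomeiv


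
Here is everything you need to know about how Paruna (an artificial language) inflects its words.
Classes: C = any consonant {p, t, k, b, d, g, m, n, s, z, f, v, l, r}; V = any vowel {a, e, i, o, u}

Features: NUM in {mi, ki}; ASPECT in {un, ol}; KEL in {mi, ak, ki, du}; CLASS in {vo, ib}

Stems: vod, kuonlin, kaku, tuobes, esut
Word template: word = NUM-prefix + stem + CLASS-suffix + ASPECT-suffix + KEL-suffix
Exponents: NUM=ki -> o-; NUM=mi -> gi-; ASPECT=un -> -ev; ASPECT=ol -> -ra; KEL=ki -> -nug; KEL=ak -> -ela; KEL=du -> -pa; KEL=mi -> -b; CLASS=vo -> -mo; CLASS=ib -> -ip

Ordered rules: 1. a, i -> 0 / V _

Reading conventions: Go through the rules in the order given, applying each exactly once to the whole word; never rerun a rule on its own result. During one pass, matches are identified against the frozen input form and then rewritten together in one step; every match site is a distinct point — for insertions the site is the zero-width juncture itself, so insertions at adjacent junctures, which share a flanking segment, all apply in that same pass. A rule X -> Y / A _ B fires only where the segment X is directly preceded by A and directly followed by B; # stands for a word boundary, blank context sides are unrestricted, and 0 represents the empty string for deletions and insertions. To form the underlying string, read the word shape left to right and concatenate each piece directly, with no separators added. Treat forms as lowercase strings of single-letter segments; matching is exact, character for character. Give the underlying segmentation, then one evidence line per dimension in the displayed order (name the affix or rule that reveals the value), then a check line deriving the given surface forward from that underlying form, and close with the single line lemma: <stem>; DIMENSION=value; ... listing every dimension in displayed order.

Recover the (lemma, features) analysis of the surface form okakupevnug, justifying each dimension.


underlying: o-kaku-ip-ev-nug
NUM=ki - signalled by the affix o-
ASPECT=un - signalled by the affix -ev
KEL=ki - signalled by the affix -nug
CLASS=ib - signalled by the affix -ip
check: okakuipevnug -> okakupevnug
lemma: kaku; NUM=ki; ASPECT=un; KEL=ki; CLASS=ib


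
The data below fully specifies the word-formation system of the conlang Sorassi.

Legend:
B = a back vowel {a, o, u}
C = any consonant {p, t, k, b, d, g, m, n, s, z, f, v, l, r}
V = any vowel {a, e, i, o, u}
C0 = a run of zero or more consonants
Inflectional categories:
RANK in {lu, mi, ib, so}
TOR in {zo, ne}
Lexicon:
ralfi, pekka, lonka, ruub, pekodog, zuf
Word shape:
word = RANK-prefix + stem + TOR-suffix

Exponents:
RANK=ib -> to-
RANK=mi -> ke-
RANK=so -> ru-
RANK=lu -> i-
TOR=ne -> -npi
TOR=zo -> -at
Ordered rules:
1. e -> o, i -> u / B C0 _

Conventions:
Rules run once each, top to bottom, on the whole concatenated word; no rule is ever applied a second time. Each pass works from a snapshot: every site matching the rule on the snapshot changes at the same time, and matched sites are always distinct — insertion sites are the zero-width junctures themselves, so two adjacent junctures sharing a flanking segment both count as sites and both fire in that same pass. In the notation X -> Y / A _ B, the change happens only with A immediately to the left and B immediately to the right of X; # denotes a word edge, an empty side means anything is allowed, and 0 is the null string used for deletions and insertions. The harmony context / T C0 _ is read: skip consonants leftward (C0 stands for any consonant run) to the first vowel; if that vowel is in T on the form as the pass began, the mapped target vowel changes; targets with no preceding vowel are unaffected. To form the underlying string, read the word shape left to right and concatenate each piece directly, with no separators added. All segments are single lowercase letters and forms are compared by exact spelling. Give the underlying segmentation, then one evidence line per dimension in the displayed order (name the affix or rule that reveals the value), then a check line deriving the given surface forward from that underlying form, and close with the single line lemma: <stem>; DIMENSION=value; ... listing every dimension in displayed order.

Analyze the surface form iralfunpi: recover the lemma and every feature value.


underlying: i-ralfi-npi
RANK=lu - signalled by the affix i-
TOR=ne - signalled by the affix -npi
check: iralfinpi -> iralfunpi
lemma: ralfi; RANK=lu; TOR=ne


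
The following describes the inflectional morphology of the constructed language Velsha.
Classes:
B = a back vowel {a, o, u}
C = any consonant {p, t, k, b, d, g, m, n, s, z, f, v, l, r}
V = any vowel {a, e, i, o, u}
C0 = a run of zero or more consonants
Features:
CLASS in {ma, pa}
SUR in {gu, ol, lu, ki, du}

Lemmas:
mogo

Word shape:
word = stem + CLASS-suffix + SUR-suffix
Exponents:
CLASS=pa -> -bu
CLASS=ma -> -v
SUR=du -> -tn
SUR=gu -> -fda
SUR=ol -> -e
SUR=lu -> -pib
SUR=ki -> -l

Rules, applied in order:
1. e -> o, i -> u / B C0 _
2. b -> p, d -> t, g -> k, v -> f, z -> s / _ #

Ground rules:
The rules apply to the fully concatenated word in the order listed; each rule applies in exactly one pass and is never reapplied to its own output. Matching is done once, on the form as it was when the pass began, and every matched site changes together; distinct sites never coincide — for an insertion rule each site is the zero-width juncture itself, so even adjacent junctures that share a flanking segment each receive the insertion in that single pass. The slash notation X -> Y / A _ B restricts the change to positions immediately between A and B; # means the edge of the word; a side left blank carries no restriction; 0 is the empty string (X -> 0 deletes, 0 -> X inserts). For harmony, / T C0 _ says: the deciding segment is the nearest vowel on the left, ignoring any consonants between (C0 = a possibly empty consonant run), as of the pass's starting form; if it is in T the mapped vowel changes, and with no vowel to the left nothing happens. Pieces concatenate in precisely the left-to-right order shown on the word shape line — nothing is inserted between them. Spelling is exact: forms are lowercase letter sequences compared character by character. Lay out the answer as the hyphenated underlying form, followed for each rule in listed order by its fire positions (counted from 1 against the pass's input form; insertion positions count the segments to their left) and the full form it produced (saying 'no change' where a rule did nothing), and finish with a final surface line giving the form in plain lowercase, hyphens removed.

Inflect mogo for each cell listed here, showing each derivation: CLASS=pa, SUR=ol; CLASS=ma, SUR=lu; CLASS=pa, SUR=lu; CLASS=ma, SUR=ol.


cell CLASS=pa, SUR=ol:
underlying: mogo-bu-e
1. e -> o, i -> u / B C0 _: fires at position(s) 7: mogobuo
2. b -> p, d -> t, g -> k, v -> f, z -> s / _ #: no change
surface: mogobuo

cell CLASS=ma, SUR=lu:
underlying: mogo-v-pib
1. e -> o, i -> u / B C0 _: fires at position(s) 7: mogovpub
2. b -> p, d -> t, g -> k, v -> f, z -> s / _ #: fires at position(s) 8: mogovpup
surface: mogovpup

cell CLASS=pa, SUR=lu:
underlying: mogo-bu-pib
1. e -> o, i -> u / B C0 _: fires at position(s) 8: mogobupub
2. b -> p, d -> t, g -> k, v -> f, z -> s / _ #: fires at position(s) 9: mogobupup
surface: mogobupup

cell CLASS=ma, SUR=ol:
underlying: mogo-v-e
1. e -> o, i -> u / B C0 _: fires at position(s) 6: mogovo
2. b -> p, d -> t, g -> k, v -> f, z -> s / _ #: no change
surface: mogovo


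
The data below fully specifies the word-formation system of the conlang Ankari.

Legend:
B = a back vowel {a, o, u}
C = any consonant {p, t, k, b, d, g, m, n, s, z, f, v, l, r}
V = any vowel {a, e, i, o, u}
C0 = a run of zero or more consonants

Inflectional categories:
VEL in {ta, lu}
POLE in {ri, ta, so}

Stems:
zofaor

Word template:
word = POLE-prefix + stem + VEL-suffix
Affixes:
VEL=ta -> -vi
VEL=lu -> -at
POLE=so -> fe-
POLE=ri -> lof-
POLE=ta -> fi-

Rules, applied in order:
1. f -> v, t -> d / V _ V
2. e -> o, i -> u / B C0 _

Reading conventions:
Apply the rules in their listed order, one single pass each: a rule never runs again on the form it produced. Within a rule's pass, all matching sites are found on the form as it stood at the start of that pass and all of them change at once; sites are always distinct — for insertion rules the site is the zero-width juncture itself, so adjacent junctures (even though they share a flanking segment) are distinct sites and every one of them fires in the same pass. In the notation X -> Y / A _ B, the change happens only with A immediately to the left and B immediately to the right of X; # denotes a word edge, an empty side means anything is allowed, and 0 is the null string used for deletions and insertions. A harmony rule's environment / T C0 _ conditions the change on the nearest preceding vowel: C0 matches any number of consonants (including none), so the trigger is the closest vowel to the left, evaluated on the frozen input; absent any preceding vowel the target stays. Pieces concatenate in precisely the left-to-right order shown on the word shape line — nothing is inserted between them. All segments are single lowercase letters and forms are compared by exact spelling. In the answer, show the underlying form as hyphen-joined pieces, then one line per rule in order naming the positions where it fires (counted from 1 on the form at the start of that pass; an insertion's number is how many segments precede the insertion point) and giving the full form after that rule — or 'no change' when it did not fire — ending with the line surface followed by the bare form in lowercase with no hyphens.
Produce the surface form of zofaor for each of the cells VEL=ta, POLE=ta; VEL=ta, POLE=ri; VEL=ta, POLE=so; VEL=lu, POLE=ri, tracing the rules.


cell VEL=ta, POLE=ta:
underlying: fi-zofaor-vi
1. f -> v, t -> d / V _ V: fires at position(s) 5: fizovaorvi
2. e -> o, i -> u / B C0 _: fires at position(s) 10: fizovaorvu
surface: fizovaorvu

cell VEL=ta, POLE=ri:
underlying: lof-zofaor-vi
1. f -> v, t -> d / V _ V: fires at position(s) 6: lofzovaorvi
2. e -> o, i -> u / B C0 _: fires at position(s) 11: lofzovaorvu
surface: lofzovaorvu

cell VEL=ta, POLE=so:
underlying: fe-zofaor-vi
1. f -> v, t -> d / V _ V: fires at position(s) 5: fezovaorvi
2. e -> o, i -> u / B C0 _: fires at position(s) 10: fezovaorvu
surface: fezovaorvu

cell VEL=lu, POLE=ri:
underlying: lof-zofaor-at
1. f -> v, t -> d / V _ V: fires at position(s) 6: lofzovaorat
2. e -> o, i -> u / B C0 _: no change
surface: lofzovaorat


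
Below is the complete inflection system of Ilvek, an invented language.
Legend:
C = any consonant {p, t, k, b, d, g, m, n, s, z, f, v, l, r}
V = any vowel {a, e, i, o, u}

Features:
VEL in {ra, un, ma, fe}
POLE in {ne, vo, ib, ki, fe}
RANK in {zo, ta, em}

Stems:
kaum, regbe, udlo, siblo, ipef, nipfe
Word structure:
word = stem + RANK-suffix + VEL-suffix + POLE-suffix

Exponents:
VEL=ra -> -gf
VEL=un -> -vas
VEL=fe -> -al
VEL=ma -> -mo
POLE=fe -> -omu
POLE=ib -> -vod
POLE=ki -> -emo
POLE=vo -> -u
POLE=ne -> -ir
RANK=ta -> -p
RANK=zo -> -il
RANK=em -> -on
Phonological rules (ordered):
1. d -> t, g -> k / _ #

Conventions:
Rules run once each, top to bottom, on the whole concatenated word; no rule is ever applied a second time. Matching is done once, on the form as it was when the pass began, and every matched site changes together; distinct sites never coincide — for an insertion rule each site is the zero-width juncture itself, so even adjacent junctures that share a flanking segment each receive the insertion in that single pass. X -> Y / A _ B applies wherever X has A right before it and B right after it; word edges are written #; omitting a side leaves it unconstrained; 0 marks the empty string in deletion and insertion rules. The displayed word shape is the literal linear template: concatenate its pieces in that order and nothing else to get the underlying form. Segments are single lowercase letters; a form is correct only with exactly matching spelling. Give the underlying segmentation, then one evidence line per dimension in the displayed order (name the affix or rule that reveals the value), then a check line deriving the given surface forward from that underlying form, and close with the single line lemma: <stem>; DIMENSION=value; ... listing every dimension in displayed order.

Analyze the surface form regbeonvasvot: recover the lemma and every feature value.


underlying: regbe-on-vas-vod
VEL=un - signalled by the affix -vas
POLE=ib - signalled by the affix -vod
RANK=em - signalled by the affix -on
check: regbeonvasvod -> regbeonvasvot
lemma: regbe; VEL=un; POLE=ib; RANK=em


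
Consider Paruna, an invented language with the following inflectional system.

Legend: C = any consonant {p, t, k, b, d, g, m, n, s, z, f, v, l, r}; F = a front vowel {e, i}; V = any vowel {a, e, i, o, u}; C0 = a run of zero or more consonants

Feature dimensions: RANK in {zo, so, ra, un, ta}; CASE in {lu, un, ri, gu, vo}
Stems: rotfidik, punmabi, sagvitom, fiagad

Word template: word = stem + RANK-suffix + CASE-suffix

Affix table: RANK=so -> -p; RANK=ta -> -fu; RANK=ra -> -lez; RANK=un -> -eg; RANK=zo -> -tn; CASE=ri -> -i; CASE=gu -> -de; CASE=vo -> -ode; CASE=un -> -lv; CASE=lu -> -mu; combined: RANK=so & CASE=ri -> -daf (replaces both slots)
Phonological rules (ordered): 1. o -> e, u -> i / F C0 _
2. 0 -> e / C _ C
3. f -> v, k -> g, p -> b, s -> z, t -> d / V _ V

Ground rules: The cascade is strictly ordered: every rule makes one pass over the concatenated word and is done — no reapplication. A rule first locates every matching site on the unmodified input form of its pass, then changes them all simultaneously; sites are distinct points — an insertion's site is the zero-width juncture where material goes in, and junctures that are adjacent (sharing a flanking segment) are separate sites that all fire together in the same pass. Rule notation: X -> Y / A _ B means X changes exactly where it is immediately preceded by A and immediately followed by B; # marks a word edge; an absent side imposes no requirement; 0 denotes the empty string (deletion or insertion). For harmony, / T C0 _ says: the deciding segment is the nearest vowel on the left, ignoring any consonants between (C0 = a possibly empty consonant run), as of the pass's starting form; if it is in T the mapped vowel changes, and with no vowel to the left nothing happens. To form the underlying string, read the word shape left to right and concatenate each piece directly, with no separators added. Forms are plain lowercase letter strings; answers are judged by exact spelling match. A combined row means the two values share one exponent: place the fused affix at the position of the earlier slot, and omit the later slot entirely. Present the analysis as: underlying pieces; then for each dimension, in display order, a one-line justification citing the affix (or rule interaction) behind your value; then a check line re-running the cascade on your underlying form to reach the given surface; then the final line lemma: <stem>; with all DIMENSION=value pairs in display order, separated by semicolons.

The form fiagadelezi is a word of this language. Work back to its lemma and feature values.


underlying: fiagad-lez-i
RANK=ra - signalled by the affix -lez
CASE=ri - signalled by the affix -i
check: fiagadlezi -> fiagadlezi -> fiagadelezi -> fiagadelezi
lemma: fiagad; RANK=ra; CASE=ri


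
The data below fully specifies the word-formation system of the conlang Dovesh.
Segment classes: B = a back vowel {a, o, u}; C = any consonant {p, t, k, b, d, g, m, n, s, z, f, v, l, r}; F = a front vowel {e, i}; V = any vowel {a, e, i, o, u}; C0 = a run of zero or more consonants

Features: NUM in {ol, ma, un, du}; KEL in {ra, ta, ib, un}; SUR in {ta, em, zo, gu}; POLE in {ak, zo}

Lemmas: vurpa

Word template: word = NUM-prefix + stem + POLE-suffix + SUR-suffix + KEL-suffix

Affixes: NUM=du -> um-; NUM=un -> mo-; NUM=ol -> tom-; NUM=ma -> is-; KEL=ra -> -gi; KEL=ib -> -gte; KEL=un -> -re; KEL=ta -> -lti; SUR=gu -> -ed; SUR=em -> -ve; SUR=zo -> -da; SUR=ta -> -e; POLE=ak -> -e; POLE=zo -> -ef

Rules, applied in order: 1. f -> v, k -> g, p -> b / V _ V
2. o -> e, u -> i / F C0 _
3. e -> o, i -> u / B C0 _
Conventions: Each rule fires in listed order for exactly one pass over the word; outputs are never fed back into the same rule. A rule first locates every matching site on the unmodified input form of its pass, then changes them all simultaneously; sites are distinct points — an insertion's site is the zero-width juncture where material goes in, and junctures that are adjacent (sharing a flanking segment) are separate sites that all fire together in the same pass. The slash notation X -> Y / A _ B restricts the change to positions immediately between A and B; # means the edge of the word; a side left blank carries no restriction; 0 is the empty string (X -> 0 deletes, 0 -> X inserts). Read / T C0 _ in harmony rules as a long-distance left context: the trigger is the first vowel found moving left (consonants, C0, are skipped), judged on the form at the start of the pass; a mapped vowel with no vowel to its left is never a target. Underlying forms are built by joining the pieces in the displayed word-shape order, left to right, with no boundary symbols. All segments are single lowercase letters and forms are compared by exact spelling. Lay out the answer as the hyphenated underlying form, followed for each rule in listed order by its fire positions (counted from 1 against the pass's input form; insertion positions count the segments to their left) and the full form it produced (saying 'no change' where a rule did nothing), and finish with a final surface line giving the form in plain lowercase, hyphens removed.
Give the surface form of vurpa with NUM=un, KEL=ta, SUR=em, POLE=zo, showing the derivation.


underlying: mo-vurpa-ef-ve-lti
1. f -> v, k -> g, p -> b / V _ V: no change
2. o -> e, u -> i / F C0 _: no change
3. e -> o, i -> u / B C0 _: fires at position(s) 8: movurpaofvelti
surface: movurpaofvelti


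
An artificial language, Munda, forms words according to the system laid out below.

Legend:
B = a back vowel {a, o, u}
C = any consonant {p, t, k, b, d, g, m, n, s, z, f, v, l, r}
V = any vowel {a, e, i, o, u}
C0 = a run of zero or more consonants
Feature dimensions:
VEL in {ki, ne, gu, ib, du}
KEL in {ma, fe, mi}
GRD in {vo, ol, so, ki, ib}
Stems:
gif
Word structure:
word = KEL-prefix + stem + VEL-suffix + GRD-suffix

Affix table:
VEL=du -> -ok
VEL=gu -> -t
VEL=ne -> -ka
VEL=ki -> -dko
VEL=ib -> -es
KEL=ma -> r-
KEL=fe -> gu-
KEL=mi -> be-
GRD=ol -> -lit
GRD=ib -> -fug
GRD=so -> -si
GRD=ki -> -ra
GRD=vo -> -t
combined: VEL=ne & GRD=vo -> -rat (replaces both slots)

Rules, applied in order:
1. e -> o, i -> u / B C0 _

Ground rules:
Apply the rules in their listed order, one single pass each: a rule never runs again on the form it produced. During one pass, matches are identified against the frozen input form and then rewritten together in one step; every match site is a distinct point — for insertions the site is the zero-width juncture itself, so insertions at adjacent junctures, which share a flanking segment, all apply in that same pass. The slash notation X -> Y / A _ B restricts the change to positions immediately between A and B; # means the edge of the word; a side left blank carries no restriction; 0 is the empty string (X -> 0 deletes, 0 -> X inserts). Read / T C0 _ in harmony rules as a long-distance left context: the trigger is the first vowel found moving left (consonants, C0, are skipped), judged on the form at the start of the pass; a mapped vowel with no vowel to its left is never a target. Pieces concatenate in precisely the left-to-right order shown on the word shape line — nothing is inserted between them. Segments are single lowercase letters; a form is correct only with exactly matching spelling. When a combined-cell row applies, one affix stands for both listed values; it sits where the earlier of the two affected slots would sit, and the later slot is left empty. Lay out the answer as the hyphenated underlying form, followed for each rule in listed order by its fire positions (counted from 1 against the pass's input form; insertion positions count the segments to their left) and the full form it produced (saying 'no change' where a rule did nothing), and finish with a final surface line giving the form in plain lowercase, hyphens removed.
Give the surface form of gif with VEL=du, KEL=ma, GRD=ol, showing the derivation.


underlying: r-gif-ok-lit
1. e -> o, i -> u / B C0 _: fires at position(s) 8: rgifoklut
surface: rgifoklut
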